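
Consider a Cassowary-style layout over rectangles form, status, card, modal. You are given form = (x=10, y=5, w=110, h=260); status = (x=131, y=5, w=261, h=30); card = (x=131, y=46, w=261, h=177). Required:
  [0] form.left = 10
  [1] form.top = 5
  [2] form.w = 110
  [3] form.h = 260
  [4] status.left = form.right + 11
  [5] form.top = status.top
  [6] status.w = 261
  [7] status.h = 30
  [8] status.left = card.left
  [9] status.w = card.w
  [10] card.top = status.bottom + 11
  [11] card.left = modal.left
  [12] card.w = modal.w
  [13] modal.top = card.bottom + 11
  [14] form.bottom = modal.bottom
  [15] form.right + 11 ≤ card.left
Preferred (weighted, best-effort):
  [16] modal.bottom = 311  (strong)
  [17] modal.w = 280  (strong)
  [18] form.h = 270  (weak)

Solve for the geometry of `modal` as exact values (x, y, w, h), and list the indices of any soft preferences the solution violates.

1. modal.x = 131  [card.left = modal.left]
2. modal.w = 261  [card.w = modal.w]
3. modal.y = 234  [modal.top = card.bottom + 11]
4. modal.h = 31  [form.bottom = modal.bottom]

modal = (x=131, y=234, w=261, h=31)
violated soft preferences: 16, 17, 18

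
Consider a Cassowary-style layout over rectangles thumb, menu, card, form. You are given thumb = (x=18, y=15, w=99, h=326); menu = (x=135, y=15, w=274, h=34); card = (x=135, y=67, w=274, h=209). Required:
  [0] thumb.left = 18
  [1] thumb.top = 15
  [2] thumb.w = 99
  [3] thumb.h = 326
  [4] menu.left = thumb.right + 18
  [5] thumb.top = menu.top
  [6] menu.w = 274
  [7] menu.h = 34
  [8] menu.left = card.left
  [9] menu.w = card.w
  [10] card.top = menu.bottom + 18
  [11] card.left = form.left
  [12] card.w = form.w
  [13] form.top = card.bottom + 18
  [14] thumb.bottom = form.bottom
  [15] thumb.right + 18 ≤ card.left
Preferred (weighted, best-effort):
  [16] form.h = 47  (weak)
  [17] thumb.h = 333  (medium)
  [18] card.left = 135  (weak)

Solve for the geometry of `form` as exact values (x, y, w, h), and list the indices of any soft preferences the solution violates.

1. form.x = 135  [card.left = form.left]
2. form.w = 274  [card.w = form.w]
3. form.y = 294  [form.top = card.bottom + 18]
4. form.h = 47  [thumb.bottom = form.bottom]

form = (x=135, y=294, w=274, h=47)
violated soft preferences: 17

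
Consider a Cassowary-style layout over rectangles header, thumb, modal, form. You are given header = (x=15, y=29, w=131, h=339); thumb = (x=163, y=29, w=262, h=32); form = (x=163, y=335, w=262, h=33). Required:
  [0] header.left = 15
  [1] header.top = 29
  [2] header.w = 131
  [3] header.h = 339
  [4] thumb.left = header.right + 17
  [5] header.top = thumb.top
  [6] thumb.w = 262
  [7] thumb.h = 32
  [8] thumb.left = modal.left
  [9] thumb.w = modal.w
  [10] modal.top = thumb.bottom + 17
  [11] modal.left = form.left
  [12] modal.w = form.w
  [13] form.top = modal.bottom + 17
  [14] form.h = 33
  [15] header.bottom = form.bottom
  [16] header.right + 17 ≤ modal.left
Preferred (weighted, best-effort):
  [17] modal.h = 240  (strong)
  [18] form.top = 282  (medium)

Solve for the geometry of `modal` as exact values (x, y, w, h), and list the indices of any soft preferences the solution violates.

1. modal.x = 163  [thumb.left = modal.left]
2. modal.w = 262  [thumb.w = modal.w]
3. modal.y = 78  [modal.top = thumb.bottom + 17]
4. modal.h = 240  [form.top = modal.bottom + 17]

modal = (x=163, y=78, w=262, h=240)
violated soft preferences: 18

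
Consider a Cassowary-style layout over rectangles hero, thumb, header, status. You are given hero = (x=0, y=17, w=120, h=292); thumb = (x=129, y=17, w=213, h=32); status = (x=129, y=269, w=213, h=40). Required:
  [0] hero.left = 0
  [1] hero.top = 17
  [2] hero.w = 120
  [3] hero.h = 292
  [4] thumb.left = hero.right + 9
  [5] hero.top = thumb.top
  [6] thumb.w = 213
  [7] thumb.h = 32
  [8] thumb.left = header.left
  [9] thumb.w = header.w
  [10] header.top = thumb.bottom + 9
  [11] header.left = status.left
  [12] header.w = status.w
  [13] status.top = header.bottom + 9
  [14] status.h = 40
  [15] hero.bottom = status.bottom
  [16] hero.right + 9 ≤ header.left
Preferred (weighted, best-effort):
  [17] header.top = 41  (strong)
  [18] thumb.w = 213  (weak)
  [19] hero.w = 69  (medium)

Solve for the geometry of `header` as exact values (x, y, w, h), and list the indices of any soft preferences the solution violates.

header = (x=129, y=58, w=213, h=202)
violated soft preferences: 17, 19

1. header.x = 129  [thumb.left = header.left]
2. header.w = 213  [thumb.w = header.w]
3. header.y = 58  [header.top = thumb.bottom + 9]
4. header.h = 202  [status.top = header.bottom + 9]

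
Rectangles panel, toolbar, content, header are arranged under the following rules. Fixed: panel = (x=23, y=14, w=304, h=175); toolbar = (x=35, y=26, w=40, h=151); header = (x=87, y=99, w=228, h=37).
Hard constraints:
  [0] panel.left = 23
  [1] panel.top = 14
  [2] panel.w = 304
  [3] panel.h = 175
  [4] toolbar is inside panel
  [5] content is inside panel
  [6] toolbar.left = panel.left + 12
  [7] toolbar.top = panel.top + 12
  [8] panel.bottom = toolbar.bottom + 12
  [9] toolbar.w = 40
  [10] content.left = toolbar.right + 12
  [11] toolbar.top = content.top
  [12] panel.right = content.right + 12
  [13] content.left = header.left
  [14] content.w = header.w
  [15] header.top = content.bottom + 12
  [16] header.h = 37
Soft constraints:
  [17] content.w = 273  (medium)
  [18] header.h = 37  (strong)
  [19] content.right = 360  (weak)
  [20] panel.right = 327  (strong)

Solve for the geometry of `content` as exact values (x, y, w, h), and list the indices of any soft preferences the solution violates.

1. content.x = 87  [content.left = toolbar.right + 12]
2. content.y = 26  [toolbar.top = content.top]
3. content.w = 228  [panel.right = content.right + 12]
4. content.h = 61  [header.top = content.bottom + 12]

content = (x=87, y=26, w=228, h=61)
violated soft preferences: 17, 19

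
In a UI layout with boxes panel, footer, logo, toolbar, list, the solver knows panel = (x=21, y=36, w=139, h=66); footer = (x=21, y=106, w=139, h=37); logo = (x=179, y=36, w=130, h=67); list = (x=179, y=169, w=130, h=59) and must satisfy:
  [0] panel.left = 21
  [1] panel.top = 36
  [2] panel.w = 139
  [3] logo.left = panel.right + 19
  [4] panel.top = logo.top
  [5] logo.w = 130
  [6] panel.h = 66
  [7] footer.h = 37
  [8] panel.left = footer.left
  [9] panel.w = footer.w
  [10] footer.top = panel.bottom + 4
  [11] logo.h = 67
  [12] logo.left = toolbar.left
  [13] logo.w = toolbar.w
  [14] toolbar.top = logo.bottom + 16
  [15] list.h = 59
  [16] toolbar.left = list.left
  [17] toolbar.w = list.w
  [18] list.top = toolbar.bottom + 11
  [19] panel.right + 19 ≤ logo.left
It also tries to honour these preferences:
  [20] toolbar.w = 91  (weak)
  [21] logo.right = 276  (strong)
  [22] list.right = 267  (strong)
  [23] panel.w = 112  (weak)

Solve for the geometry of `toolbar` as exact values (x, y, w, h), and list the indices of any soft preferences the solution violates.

1. toolbar.x = 179  [logo.left = toolbar.left]
2. toolbar.w = 130  [logo.w = toolbar.w]
3. toolbar.y = 119  [toolbar.top = logo.bottom + 16]
4. toolbar.h = 39  [list.top = toolbar.bottom + 11]

toolbar = (x=179, y=119, w=130, h=39)
violated soft preferences: 20, 21, 22, 23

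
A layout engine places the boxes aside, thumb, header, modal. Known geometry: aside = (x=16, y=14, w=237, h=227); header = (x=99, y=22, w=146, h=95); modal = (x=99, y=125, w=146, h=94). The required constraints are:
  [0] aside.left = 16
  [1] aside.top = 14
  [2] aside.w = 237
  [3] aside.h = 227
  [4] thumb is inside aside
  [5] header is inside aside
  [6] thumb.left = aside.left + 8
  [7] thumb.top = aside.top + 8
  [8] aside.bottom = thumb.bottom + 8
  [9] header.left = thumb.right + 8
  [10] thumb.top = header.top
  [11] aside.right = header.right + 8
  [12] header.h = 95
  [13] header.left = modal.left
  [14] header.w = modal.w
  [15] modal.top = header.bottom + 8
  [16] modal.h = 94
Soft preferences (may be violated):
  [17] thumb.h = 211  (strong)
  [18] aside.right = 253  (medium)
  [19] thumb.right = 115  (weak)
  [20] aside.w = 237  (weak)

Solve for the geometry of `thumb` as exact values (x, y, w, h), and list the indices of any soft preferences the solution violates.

1. thumb.x = 24  [thumb.left = aside.left + 8]
2. thumb.y = 22  [thumb.top = aside.top + 8]
3. thumb.h = 211  [aside.bottom = thumb.bottom + 8]
4. thumb.w = 67  [header.left = thumb.right + 8]

thumb = (x=24, y=22, w=67, h=211)
violated soft preferences: 19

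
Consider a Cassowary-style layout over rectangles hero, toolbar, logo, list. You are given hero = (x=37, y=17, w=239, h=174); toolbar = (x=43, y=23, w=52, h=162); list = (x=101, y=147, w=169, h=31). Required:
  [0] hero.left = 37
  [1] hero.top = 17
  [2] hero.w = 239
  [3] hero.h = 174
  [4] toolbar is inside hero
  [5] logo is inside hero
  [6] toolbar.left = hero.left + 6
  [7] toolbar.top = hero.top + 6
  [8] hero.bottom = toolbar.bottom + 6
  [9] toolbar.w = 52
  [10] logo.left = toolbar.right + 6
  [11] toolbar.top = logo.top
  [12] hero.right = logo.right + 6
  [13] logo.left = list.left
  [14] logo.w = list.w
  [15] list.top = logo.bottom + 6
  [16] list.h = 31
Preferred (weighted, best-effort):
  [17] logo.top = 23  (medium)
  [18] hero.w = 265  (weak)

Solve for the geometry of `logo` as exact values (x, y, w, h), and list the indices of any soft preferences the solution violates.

1. logo.x = 101  [logo.left = toolbar.right + 6]
2. logo.y = 23  [toolbar.top = logo.top]
3. logo.w = 169  [hero.right = logo.right + 6]
4. logo.h = 118  [list.top = logo.bottom + 6]

logo = (x=101, y=23, w=169, h=118)
violated soft preferences: 18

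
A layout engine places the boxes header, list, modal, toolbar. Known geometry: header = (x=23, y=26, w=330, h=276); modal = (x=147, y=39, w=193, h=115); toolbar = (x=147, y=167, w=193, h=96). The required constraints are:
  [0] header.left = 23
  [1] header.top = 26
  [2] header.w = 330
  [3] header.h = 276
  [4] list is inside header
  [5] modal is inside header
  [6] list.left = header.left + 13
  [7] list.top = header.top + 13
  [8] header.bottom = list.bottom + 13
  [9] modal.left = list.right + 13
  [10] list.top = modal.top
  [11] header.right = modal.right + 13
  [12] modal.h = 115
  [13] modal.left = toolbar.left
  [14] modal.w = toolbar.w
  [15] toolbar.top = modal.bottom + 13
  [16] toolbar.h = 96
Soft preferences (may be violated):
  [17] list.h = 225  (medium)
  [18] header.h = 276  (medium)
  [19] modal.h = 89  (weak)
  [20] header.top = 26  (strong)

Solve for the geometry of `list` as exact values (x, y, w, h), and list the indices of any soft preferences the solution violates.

1. list.x = 36  [list.left = header.left + 13]
2. list.y = 39  [list.top = header.top + 13]
3. list.h = 250  [header.bottom = list.bottom + 13]
4. list.w = 98  [modal.left = list.right + 13]

list = (x=36, y=39, w=98, h=250)
violated soft preferences: 17, 19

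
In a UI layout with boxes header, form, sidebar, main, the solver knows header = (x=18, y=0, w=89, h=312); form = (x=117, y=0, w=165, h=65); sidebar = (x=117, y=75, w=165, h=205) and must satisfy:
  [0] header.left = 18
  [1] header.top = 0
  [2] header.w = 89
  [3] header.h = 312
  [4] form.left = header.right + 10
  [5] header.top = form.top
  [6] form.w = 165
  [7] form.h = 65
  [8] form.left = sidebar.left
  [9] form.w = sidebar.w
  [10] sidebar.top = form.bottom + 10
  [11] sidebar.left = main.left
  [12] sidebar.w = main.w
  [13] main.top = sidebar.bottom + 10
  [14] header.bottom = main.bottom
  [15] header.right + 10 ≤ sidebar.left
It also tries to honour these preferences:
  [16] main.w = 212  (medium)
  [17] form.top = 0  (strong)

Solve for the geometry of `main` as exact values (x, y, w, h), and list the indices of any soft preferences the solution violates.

main = (x=117, y=290, w=165, h=22)
violated soft preferences: 16

1. main.x = 117  [sidebar.left = main.left]
2. main.w = 165  [sidebar.w = main.w]
3. main.y = 290  [main.top = sidebar.bottom + 10]
4. main.h = 22  [header.bottom = main.bottom]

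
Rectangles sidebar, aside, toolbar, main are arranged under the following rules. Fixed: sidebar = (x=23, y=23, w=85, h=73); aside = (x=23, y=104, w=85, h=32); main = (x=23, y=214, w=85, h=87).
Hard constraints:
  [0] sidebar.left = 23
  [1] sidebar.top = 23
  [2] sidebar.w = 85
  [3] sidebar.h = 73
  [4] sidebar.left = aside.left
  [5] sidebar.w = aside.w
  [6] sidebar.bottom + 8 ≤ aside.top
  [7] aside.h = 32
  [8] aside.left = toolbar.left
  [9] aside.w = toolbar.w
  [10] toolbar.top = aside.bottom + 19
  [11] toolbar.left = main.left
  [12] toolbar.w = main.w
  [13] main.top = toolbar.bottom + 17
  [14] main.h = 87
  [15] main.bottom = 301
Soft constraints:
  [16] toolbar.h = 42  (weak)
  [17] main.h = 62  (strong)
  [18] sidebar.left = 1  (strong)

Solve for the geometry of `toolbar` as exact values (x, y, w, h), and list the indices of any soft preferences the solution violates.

toolbar = (x=23, y=155, w=85, h=42)
violated soft preferences: 17, 18

1. toolbar.x = 23  [aside.left = toolbar.left]
2. toolbar.w = 85  [aside.w = toolbar.w]
3. toolbar.y = 155  [toolbar.top = aside.bottom + 19]
4. toolbar.h = 42  [main.top = toolbar.bottom + 17]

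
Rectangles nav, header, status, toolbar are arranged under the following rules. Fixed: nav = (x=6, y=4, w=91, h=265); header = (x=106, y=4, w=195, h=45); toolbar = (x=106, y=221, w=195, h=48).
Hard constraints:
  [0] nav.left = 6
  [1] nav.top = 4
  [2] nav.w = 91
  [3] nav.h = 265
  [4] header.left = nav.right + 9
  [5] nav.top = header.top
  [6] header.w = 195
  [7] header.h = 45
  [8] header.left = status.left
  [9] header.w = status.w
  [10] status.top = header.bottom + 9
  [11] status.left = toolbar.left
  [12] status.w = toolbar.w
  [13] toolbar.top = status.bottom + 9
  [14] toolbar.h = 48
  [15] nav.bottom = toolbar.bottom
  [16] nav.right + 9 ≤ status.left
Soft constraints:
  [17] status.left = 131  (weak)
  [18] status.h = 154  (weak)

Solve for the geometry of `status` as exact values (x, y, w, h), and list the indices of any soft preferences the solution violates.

status = (x=106, y=58, w=195, h=154)
violated soft preferences: 17

1. status.x = 106  [header.left = status.left]
2. status.w = 195  [header.w = status.w]
3. status.y = 58  [status.top = header.bottom + 9]
4. status.h = 154  [toolbar.top = status.bottom + 9]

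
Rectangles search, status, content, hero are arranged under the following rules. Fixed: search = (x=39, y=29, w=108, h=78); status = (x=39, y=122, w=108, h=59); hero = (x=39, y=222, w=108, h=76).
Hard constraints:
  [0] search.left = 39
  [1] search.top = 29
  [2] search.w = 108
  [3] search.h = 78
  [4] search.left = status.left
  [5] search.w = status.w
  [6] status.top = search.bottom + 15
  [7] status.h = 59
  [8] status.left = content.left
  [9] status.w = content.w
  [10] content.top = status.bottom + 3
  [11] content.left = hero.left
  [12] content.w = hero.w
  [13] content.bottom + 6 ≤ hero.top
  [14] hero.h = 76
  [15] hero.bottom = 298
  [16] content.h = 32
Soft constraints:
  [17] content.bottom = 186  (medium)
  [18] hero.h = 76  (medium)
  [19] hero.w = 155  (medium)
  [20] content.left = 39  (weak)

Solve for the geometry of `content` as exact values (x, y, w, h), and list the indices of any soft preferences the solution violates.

content = (x=39, y=184, w=108, h=32)
violated soft preferences: 17, 19

1. content.x = 39  [status.left = content.left]
2. content.w = 108  [status.w = content.w]
3. content.y = 184  [content.top = status.bottom + 3]
4. content.h = 32  [content.h = 32]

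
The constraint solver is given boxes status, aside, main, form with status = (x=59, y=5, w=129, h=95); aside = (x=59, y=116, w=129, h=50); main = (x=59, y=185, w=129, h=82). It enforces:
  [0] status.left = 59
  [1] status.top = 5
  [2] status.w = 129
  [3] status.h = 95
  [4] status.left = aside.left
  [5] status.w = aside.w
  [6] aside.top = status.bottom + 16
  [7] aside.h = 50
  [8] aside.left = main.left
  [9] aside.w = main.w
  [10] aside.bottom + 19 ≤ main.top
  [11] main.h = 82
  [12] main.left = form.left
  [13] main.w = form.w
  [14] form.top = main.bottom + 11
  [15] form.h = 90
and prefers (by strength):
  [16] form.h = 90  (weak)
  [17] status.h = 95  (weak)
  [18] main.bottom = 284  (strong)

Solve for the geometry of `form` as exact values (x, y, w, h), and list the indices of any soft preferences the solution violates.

1. form.x = 59  [main.left = form.left]
2. form.w = 129  [main.w = form.w]
3. form.y = 278  [form.top = main.bottom + 11]
4. form.h = 90  [form.h = 90]

form = (x=59, y=278, w=129, h=90)
violated soft preferences: 18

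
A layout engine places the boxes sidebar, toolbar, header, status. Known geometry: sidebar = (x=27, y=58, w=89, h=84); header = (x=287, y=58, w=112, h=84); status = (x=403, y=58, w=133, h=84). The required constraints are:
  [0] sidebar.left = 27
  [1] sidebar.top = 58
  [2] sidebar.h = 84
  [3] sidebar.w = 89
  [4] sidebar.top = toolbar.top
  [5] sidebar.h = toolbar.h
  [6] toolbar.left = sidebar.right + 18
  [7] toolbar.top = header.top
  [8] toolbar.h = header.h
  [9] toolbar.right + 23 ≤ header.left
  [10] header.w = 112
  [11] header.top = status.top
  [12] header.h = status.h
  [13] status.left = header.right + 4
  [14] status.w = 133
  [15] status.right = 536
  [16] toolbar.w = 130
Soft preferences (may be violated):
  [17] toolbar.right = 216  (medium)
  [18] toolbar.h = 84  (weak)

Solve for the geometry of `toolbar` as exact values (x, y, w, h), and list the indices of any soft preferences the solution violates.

1. toolbar.y = 58  [sidebar.top = toolbar.top]
2. toolbar.h = 84  [sidebar.h = toolbar.h]
3. toolbar.x = 134  [toolbar.left = sidebar.right + 18]
4. toolbar.w = 130  [toolbar.w = 130]

toolbar = (x=134, y=58, w=130, h=84)
violated soft preferences: 17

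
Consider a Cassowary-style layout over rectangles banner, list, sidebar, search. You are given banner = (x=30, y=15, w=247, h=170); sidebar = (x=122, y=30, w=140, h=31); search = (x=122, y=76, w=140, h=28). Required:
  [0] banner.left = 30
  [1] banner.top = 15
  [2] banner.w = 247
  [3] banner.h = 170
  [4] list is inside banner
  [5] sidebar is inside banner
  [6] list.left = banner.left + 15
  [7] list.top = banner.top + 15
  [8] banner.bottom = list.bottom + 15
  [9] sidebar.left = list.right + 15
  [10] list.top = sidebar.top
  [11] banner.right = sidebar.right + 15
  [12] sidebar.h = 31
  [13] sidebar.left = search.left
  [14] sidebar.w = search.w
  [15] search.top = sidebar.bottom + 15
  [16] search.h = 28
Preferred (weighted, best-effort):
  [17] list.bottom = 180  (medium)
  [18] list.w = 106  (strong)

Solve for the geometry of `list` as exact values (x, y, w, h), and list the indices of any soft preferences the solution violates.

list = (x=45, y=30, w=62, h=140)
violated soft preferences: 17, 18

1. list.x = 45  [list.left = banner.left + 15]
2. list.y = 30  [list.top = banner.top + 15]
3. list.h = 140  [banner.bottom = list.bottom + 15]
4. list.w = 62  [sidebar.left = list.right + 15]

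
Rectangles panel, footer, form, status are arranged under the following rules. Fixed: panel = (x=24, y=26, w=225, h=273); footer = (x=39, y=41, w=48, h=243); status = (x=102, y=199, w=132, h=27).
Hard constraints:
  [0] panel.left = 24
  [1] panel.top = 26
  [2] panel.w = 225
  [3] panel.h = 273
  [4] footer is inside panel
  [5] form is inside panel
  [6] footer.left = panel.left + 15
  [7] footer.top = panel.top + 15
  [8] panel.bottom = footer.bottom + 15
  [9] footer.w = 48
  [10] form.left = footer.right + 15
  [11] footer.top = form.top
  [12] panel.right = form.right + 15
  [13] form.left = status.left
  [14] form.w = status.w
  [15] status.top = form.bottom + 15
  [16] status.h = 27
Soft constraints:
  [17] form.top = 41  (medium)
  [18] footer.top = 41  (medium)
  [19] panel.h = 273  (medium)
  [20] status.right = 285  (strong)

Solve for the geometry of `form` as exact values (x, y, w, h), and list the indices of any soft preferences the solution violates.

form = (x=102, y=41, w=132, h=143)
violated soft preferences: 20

1. form.x = 102  [form.left = footer.right + 15]
2. form.y = 41  [footer.top = form.top]
3. form.w = 132  [panel.right = form.right + 15]
4. form.h = 143  [status.top = form.bottom + 15]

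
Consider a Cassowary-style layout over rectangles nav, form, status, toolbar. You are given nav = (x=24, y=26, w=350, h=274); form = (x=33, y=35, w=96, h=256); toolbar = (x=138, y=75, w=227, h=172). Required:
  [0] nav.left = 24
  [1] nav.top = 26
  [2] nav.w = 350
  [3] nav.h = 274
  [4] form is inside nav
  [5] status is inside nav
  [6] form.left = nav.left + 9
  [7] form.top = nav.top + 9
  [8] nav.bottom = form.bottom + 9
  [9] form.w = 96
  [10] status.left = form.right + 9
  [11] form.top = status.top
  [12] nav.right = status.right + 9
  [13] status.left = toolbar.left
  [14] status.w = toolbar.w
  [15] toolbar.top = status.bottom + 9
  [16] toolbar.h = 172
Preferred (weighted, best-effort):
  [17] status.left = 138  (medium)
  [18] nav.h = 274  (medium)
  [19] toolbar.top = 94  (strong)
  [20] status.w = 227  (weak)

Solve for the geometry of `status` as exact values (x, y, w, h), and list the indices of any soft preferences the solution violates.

1. status.x = 138  [status.left = form.right + 9]
2. status.y = 35  [form.top = status.top]
3. status.w = 227  [nav.right = status.right + 9]
4. status.h = 31  [toolbar.top = status.bottom + 9]

status = (x=138, y=35, w=227, h=31)
violated soft preferences: 19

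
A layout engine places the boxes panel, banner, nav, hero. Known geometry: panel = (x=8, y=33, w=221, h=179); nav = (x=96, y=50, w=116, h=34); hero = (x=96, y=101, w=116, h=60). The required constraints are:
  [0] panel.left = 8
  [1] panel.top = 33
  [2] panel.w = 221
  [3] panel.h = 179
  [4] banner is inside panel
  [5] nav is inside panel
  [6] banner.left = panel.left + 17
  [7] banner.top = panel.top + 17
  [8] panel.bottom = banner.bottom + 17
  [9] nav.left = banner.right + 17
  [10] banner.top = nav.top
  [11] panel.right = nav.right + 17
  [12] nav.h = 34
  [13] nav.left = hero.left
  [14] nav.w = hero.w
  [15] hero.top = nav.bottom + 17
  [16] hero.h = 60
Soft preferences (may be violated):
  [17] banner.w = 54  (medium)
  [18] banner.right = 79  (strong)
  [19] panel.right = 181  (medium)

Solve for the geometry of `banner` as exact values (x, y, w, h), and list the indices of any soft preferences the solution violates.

banner = (x=25, y=50, w=54, h=145)
violated soft preferences: 19

1. banner.x = 25  [banner.left = panel.left + 17]
2. banner.y = 50  [banner.top = panel.top + 17]
3. banner.h = 145  [panel.bottom = banner.bottom + 17]
4. banner.w = 54  [nav.left = banner.right + 17]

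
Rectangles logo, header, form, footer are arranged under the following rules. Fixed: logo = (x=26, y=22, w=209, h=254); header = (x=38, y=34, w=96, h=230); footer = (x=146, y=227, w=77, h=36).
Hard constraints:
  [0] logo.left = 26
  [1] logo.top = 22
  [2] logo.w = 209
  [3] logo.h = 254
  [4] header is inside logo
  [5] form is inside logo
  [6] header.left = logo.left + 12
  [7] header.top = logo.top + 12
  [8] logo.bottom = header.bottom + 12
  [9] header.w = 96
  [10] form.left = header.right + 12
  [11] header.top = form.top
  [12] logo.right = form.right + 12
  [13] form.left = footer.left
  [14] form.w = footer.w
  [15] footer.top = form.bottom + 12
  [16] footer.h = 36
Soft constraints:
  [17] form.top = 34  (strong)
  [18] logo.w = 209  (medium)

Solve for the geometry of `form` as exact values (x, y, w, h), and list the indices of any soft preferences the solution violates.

form = (x=146, y=34, w=77, h=181)
violated soft preferences: none

1. form.x = 146  [form.left = header.right + 12]
2. form.y = 34  [header.top = form.top]
3. form.w = 77  [logo.right = form.right + 12]
4. form.h = 181  [footer.top = form.bottom + 12]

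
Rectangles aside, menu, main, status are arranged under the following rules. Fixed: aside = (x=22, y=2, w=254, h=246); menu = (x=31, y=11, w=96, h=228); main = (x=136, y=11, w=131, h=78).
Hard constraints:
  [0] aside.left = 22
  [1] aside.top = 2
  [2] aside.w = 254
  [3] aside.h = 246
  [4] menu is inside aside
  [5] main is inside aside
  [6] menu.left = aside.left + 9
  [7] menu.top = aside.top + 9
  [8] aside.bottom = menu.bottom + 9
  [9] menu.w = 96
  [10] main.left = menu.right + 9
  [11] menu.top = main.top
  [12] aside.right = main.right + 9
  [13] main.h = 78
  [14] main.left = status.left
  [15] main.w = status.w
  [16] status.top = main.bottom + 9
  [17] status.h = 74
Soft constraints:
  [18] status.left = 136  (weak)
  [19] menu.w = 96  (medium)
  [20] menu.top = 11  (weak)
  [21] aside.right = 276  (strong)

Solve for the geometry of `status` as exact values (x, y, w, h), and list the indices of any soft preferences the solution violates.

status = (x=136, y=98, w=131, h=74)
violated soft preferences: none

1. status.x = 136  [main.left = status.left]
2. status.w = 131  [main.w = status.w]
3. status.y = 98  [status.top = main.bottom + 9]
4. status.h = 74  [status.h = 74]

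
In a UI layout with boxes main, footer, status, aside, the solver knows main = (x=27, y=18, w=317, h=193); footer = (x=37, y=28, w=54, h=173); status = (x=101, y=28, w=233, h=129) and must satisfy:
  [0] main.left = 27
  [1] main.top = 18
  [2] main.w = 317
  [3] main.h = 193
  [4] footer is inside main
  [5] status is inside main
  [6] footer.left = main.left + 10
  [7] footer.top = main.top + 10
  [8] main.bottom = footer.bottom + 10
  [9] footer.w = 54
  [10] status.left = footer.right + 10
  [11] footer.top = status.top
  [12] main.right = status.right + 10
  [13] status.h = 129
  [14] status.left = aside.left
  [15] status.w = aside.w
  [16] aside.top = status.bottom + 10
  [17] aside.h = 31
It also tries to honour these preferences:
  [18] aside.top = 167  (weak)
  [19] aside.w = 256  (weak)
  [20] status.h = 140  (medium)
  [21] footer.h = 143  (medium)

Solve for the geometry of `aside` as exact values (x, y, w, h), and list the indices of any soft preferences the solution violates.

1. aside.x = 101  [status.left = aside.left]
2. aside.w = 233  [status.w = aside.w]
3. aside.y = 167  [aside.top = status.bottom + 10]
4. aside.h = 31  [aside.h = 31]

aside = (x=101, y=167, w=233, h=31)
violated soft preferences: 19, 20, 21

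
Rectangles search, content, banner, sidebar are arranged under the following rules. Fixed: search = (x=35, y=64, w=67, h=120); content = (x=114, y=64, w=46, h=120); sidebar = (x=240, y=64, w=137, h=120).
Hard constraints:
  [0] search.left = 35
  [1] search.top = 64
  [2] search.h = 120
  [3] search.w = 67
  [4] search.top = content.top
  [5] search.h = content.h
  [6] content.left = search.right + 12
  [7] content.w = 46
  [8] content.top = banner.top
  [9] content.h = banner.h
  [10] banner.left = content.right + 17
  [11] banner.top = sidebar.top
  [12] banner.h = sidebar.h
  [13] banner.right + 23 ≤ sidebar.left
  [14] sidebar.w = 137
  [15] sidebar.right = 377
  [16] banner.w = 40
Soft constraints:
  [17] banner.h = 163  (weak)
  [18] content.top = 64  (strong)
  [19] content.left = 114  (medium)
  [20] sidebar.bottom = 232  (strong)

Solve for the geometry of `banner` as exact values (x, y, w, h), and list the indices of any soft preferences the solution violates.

1. banner.y = 64  [content.top = banner.top]
2. banner.h = 120  [content.h = banner.h]
3. banner.x = 177  [banner.left = content.right + 17]
4. banner.w = 40  [banner.w = 40]

banner = (x=177, y=64, w=40, h=120)
violated soft preferences: 17, 20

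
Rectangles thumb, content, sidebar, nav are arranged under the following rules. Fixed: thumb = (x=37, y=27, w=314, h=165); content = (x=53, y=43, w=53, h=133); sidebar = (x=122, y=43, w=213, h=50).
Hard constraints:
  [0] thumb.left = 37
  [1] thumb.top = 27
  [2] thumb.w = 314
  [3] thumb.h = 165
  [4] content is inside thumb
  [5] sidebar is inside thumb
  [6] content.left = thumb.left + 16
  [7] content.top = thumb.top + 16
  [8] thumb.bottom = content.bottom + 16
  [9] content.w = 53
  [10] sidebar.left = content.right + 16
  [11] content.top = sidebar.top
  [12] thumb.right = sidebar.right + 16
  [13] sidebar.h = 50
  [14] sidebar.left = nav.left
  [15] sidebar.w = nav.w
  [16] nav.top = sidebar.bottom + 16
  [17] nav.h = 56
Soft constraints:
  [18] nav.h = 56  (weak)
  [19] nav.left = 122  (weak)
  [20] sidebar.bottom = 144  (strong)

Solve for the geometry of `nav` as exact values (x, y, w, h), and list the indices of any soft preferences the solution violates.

nav = (x=122, y=109, w=213, h=56)
violated soft preferences: 20

1. nav.x = 122  [sidebar.left = nav.left]
2. nav.w = 213  [sidebar.w = nav.w]
3. nav.y = 109  [nav.top = sidebar.bottom + 16]
4. nav.h = 56  [nav.h = 56]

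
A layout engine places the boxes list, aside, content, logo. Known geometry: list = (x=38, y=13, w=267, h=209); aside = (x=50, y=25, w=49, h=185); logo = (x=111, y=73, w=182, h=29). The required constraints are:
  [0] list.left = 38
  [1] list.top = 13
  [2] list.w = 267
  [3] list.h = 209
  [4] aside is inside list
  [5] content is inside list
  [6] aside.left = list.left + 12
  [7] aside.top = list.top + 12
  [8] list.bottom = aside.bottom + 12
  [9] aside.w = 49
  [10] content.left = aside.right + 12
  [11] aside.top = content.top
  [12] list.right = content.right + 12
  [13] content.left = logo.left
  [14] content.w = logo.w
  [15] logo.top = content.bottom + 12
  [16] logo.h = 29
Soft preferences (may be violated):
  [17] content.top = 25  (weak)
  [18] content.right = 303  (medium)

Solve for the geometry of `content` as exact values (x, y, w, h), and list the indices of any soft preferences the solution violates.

1. content.x = 111  [content.left = aside.right + 12]
2. content.y = 25  [aside.top = content.top]
3. content.w = 182  [list.right = content.right + 12]
4. content.h = 36  [logo.top = content.bottom + 12]

content = (x=111, y=25, w=182, h=36)
violated soft preferences: 18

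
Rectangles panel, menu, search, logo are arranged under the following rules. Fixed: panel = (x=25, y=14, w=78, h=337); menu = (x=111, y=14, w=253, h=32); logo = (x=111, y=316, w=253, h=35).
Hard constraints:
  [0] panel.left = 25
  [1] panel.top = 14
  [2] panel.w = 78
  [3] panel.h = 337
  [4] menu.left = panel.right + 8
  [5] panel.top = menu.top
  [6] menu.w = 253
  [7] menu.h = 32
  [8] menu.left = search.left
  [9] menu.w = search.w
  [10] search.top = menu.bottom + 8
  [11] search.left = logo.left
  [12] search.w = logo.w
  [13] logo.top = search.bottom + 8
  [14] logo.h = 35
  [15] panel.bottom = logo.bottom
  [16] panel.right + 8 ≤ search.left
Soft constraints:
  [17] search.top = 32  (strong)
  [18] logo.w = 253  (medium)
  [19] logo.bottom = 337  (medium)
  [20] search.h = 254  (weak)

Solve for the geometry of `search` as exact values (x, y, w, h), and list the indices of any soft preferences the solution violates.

search = (x=111, y=54, w=253, h=254)
violated soft preferences: 17, 19

1. search.x = 111  [menu.left = search.left]
2. search.w = 253  [menu.w = search.w]
3. search.y = 54  [search.top = menu.bottom + 8]
4. search.h = 254  [logo.top = search.bottom + 8]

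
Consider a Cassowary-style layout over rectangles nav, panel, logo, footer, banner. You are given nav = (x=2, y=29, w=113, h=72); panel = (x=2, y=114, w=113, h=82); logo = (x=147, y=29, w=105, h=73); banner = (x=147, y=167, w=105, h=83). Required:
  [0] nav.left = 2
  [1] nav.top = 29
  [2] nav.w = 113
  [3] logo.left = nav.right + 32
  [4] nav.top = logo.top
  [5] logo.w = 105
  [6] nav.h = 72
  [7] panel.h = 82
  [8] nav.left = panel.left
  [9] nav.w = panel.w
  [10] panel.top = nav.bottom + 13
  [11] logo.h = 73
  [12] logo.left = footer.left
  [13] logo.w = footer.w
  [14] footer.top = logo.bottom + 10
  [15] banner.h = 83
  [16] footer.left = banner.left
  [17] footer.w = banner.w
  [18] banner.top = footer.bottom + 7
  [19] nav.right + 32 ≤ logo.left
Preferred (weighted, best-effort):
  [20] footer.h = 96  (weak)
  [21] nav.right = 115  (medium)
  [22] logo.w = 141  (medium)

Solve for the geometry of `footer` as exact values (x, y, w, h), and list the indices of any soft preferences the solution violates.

1. footer.x = 147  [logo.left = footer.left]
2. footer.w = 105  [logo.w = footer.w]
3. footer.y = 112  [footer.top = logo.bottom + 10]
4. footer.h = 48  [banner.top = footer.bottom + 7]

footer = (x=147, y=112, w=105, h=48)
violated soft preferences: 20, 22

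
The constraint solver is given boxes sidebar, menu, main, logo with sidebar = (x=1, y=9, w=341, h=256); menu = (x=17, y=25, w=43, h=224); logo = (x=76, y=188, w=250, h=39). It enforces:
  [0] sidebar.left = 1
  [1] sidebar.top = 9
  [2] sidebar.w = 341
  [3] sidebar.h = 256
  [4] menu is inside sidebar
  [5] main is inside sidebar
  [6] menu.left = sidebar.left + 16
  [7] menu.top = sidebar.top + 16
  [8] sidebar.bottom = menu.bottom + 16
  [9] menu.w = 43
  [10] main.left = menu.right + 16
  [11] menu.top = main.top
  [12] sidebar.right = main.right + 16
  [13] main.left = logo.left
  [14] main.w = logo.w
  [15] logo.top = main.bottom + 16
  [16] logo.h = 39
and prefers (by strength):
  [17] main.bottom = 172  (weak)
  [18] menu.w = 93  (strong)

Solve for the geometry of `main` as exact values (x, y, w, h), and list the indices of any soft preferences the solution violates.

main = (x=76, y=25, w=250, h=147)
violated soft preferences: 18

1. main.x = 76  [main.left = menu.right + 16]
2. main.y = 25  [menu.top = main.top]
3. main.w = 250  [sidebar.right = main.right + 16]
4. main.h = 147  [logo.top = main.bottom + 16]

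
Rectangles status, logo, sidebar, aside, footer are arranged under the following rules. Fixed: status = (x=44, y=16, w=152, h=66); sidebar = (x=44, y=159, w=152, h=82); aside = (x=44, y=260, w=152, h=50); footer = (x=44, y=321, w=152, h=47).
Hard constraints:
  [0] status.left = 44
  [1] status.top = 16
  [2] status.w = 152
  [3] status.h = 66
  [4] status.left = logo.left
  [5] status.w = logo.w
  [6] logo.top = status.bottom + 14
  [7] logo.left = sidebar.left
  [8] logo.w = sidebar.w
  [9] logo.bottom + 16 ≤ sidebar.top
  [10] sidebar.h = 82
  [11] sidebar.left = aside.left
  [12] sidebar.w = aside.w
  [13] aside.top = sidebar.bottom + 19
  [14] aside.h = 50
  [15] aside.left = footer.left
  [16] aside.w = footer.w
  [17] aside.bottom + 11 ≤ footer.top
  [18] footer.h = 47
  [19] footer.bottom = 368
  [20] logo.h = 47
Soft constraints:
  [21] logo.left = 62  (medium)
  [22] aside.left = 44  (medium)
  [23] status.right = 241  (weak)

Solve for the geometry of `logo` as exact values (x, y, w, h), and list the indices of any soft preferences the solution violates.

logo = (x=44, y=96, w=152, h=47)
violated soft preferences: 21, 23

1. logo.x = 44  [status.left = logo.left]
2. logo.w = 152  [status.w = logo.w]
3. logo.y = 96  [logo.top = status.bottom + 14]
4. logo.h = 47  [logo.h = 47]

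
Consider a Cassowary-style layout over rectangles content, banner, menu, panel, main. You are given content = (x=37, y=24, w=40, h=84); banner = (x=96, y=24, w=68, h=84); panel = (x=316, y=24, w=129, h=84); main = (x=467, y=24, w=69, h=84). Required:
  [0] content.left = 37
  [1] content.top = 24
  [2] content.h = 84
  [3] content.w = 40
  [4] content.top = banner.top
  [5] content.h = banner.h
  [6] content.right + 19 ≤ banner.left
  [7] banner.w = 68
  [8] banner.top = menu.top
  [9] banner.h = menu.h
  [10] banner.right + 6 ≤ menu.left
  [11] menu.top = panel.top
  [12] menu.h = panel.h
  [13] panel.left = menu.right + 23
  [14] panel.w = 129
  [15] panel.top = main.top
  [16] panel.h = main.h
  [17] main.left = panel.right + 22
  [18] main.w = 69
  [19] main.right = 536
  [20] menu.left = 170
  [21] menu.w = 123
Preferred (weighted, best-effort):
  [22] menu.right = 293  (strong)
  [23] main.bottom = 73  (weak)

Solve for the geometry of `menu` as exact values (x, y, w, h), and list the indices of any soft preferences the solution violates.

1. menu.y = 24  [banner.top = menu.top]
2. menu.h = 84  [banner.h = menu.h]
3. menu.x = 170  [menu.left = 170]
4. menu.w = 123  [menu.w = 123]

menu = (x=170, y=24, w=123, h=84)
violated soft preferences: 23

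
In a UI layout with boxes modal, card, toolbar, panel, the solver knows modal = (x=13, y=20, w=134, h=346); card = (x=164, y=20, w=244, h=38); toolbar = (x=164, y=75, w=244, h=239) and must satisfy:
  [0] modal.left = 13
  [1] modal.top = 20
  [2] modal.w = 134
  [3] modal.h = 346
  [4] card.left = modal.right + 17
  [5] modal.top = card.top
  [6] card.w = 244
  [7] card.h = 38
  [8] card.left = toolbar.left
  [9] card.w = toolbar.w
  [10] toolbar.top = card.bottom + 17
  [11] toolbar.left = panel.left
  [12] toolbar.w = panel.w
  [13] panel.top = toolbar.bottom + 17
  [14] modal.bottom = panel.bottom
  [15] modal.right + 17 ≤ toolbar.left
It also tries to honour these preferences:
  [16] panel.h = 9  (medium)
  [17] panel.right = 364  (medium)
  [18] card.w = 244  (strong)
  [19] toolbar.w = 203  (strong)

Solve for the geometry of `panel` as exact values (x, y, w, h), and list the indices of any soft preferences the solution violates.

panel = (x=164, y=331, w=244, h=35)
violated soft preferences: 16, 17, 19

1. panel.x = 164  [toolbar.left = panel.left]
2. panel.w = 244  [toolbar.w = panel.w]
3. panel.y = 331  [panel.top = toolbar.bottom + 17]
4. panel.h = 35  [modal.bottom = panel.bottom]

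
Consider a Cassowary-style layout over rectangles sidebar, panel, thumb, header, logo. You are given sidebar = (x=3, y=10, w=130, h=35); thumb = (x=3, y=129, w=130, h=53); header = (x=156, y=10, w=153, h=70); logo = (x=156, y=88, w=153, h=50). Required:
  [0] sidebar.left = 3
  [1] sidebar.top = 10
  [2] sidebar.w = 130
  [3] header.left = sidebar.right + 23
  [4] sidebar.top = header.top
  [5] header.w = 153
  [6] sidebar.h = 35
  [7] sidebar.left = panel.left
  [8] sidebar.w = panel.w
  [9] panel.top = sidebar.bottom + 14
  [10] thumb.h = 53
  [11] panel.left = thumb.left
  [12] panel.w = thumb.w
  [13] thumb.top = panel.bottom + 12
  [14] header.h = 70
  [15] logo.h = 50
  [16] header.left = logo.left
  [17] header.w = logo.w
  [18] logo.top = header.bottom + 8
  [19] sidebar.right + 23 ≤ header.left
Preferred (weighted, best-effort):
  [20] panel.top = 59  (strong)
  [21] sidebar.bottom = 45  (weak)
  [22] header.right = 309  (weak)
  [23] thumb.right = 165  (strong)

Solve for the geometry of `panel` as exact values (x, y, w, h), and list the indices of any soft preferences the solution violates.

panel = (x=3, y=59, w=130, h=58)
violated soft preferences: 23

1. panel.x = 3  [sidebar.left = panel.left]
2. panel.w = 130  [sidebar.w = panel.w]
3. panel.y = 59  [panel.top = sidebar.bottom + 14]
4. panel.h = 58  [thumb.top = panel.bottom + 12]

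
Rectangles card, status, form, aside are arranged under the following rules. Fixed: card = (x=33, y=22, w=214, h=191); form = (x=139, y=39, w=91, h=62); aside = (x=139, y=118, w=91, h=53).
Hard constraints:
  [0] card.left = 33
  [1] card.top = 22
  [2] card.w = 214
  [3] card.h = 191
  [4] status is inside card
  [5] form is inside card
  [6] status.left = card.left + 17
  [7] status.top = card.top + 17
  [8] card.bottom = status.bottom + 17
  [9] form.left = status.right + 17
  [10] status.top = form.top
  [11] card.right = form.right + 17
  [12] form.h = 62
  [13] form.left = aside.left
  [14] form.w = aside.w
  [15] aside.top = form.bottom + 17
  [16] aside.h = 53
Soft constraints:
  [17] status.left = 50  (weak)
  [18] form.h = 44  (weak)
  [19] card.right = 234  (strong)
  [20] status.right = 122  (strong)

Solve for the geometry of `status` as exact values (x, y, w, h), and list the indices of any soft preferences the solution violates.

1. status.x = 50  [status.left = card.left + 17]
2. status.y = 39  [status.top = card.top + 17]
3. status.h = 157  [card.bottom = status.bottom + 17]
4. status.w = 72  [form.left = status.right + 17]

status = (x=50, y=39, w=72, h=157)
violated soft preferences: 18, 19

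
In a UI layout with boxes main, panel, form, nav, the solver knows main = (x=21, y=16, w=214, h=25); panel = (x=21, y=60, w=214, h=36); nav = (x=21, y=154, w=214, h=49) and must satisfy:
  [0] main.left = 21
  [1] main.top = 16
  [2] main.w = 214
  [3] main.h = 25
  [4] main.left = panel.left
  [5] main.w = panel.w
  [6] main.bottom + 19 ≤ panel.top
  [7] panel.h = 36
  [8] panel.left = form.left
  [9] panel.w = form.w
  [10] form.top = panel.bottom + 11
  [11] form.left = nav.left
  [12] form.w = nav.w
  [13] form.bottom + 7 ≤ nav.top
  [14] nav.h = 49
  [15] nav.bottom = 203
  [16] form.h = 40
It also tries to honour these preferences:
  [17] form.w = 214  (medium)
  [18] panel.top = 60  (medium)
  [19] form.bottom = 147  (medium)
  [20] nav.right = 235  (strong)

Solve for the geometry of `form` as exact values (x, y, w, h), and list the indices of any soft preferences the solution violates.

1. form.x = 21  [panel.left = form.left]
2. form.w = 214  [panel.w = form.w]
3. form.y = 107  [form.top = panel.bottom + 11]
4. form.h = 40  [form.h = 40]

form = (x=21, y=107, w=214, h=40)
violated soft preferences: none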